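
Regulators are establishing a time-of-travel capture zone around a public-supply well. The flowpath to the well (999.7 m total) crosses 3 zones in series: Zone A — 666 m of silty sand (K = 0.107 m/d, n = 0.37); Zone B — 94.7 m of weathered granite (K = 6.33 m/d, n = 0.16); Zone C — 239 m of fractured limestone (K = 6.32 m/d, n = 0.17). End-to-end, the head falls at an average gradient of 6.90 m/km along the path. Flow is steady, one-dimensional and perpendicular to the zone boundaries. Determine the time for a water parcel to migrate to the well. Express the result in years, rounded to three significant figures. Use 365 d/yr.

753 years

Steady 1-D flow in series ⇒ the Darcy flux q is identical in every zone and the zone head losses add (resistances L/K in series).
Σ(L/K) = 666/0.107 + 94.7/6.33 + 239/6.32 = 6224 + 14.96 + 37.82 = 6277 d
K_eq = L_total / Σ(L/K) = 999.7 / 6277 = 0.1593 m/d
q = K_eq · i = 0.1593 × 0.0069 = 0.001099 m/d (same in every zone)
Zone A: v = q/n = 0.001099/0.37 = 0.002970 m/d → t_A = 666/0.002970 = 224200 d
Zone B: v = q/n = 0.001099/0.16 = 0.006868 m/d → t_B = 94.7/0.006868 = 13790 d
Zone C: v = q/n = 0.001099/0.17 = 0.006464 m/d → t_C = 239/0.006464 = 36970 d
Total t = 224200 + 13790 + 36970 = 275000 d
   = 275000 / 365 = 753 yr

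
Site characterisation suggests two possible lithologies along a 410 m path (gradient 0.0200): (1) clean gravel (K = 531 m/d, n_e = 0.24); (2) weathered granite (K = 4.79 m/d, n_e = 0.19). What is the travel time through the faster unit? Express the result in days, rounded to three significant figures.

Unit 1 (clean gravel): v = 531×0.020/0.24 = 44.25 m/d, t = 410/44.25 = 9.266 d
Unit 2 (weathered granite): v = 4.79×0.020/0.19 = 0.5042 m/d, t = 410/0.5042 = 813.2 d
Faster unit: t = 9.27 d

9.27 days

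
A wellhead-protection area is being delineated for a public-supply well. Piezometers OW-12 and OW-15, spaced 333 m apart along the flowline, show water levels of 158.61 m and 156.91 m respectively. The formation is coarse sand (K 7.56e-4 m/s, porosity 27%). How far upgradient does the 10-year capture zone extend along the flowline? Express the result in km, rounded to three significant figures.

4.51 km

Hydraulic gradient i = (158.61 − 156.91) / 333 = 1.70 / 333 = 0.005105
K = 7.56e-4 m/s × 86400 s/d = 65.32 m/d
q = Ki = 65.32 × 0.005105 = 0.3335 m/d
v_s = q/n_e = 0.3335/0.27 = 1.235 m/d
T = 10 yr × 365 = 3650 d
L = v × T = 1.235 × 3650 = 4508 m
   = 4.51 km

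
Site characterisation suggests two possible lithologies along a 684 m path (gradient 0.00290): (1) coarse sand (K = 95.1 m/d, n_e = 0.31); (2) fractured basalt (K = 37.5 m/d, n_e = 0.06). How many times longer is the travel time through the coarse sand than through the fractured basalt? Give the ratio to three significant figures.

Unit 1 (coarse sand): v = 95.1×0.0029/0.31 = 0.8896 m/d, t = 684/0.8896 = 768.8 d
Unit 2 (fractured basalt): v = 37.5×0.0029/0.06 = 1.812 m/d, t = 684/1.812 = 377.4 d
t(coarse sand) / t(fractured basalt) = 768.8/377.4 = 2.04

2.04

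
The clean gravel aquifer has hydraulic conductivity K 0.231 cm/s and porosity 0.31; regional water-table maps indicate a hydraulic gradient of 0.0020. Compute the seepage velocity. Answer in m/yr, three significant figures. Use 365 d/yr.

K = 0.231 cm/s × 864 = 199.6 m/d
Specific discharge q = 199.6 × 0.0020 = 0.3992 m/d
v = Ki/n = 199.6·0.0020/0.31 = 1.288 m/d
   = 1.288 × 365 = 470 m/yr

470 m/yr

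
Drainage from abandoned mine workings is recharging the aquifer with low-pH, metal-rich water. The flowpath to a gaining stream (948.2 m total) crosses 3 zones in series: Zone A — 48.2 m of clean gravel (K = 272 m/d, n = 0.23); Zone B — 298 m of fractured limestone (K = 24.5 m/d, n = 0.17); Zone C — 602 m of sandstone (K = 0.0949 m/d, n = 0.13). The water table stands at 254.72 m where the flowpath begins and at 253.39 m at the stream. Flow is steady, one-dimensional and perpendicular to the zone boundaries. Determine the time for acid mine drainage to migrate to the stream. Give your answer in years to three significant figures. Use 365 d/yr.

1830 years

Total head drop ΔH = 254.72 − 253.39 = 1.33 m
Continuity: the same q passes through each zone, so ΔH = q·Σ(L_j/K_j) — the zones act as resistances in series.
Σ(L/K) = 48.2/272 + 298/24.5 + 602/0.0949 = 0.1772 + 12.16 + 6344 = 6356 d
q = ΔH / Σ(L/K) = 1.33 / 6356 = 2.093e-4 m/d (same in every zone)
Zone A: v = q/n = 2.093e-4/0.23 = 9.098e-4 m/d → t_A = 48.2/9.098e-4 = 52980 d
Zone B: v = q/n = 2.093e-4/0.17 = 0.001231 m/d → t_B = 298/0.001231 = 242100 d
Zone C: v = q/n = 2.093e-4/0.13 = 0.001610 m/d → t_C = 602/0.001610 = 374000 d
Total t = 52980 + 242100 + 374000 = 669100 d
   = 669100 / 365 = 1830 yr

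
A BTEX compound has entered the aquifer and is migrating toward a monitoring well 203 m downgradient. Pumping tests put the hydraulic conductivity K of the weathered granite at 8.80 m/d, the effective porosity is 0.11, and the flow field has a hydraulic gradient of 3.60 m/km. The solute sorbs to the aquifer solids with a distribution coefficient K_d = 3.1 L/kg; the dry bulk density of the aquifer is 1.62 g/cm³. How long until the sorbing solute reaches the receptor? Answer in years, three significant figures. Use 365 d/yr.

90.1 years

Specific discharge q = 8.80 × 0.0036 = 0.03168 m/d
Seepage velocity v = q / n = 0.03168 / 0.11 = 0.2880 m/d
Retardation R = 1 + ρ_b·K_d/n = 1 + 1.62×3.1/0.11 = 46.65
Contaminant velocity v_c = v/R = 0.2880/46.65 = 0.006173 m/d
t = L/v_c = 203/0.006173 = 32880 d
   = 32880/365 = 90.1 yr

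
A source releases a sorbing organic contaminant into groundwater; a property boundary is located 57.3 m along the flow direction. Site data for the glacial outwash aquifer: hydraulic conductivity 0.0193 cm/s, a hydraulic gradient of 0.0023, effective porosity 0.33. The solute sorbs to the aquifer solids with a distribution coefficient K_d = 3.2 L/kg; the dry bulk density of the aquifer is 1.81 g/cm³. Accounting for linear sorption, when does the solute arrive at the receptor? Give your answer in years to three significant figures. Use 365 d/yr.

25.1 years

K = 0.0193 cm/s × 864 = 16.68 m/d
q = Ki = 16.68 × 0.0023 = 0.03835 m/d
Average linear velocity = 0.03835 / 0.33 = 0.1162 m/d
Retardation R = 1 + ρ_b·K_d/n = 1 + 1.81×3.2/0.33 = 18.55
Contaminant velocity v_c = v/R = 0.1162/18.55 = 0.006265 m/d
t = L/v_c = 57.3/0.006265 = 9146 d
   = 9146/365 = 25.1 yr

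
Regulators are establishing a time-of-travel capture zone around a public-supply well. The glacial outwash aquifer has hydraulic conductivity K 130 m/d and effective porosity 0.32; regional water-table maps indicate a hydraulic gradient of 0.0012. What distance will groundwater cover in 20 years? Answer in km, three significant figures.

q = Ki = 130 × 0.0012 = 0.1560 m/d
v_s = q/n_e = 0.1560/0.32 = 0.4875 m/d
T = 20 yr × 365 = 7300 d
L = v × T = 0.4875 × 7300 = 3559 m
   = 3.56 km

3.56 km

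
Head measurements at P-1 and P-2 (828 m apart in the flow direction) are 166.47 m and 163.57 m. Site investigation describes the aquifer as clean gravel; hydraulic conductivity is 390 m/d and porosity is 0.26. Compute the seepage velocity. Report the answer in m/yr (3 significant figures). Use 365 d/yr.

Hydraulic gradient i = (166.47 − 163.57) / 828 = 2.90 / 828 = 0.003502
Specific discharge q = 390 × 0.003502 = 1.366 m/d
v_s = q/n_e = 1.366/0.26 = 5.254 m/d
   = 5.254 × 365 = 1920 m/yr

1920 m/yr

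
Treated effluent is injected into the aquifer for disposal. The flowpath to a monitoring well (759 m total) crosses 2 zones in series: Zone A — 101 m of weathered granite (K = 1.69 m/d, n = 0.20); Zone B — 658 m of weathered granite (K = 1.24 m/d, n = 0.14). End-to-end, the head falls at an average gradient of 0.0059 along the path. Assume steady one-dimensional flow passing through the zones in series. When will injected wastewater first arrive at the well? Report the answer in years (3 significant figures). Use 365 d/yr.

Steady 1-D flow in series ⇒ the Darcy flux q is identical in every zone and the zone head losses add (resistances L/K in series).
Σ(L/K) = 101/1.69 + 658/1.24 = 59.76 + 530.6 = 590.4 d
K_eq = L_total / Σ(L/K) = 759 / 590.4 = 1.286 m/d
q = K_eq · i = 1.286 × 0.0059 = 0.007585 m/d (same in every zone)
Zone A: v = q/n = 0.007585/0.20 = 0.03792 m/d → t_A = 101/0.03792 = 2663 d
Zone B: v = q/n = 0.007585/0.14 = 0.05418 m/d → t_B = 658/0.05418 = 12150 d
Total t = 2663 + 12150 = 14810 d
   = 14810 / 365 = 40.6 yr

40.6 years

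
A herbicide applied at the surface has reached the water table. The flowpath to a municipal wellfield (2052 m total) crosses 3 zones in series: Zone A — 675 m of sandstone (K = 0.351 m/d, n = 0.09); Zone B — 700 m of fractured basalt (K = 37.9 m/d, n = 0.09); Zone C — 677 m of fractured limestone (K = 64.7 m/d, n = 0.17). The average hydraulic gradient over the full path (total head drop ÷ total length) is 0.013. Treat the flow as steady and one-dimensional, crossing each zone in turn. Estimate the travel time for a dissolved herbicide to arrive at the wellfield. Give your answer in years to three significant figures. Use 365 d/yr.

Steady 1-D flow in series ⇒ the Darcy flux q is identical in every zone and the zone head losses add (resistances L/K in series).
Σ(L/K) = 675/0.351 + 700/37.9 + 677/64.7 = 1923 + 18.47 + 10.46 = 1952 d
K_eq = L_total / Σ(L/K) = 2052 / 1952 = 1.051 m/d
q = K_eq · i = 1.051 × 0.013 = 0.01367 m/d (same in every zone)
Zone A: v = q/n = 0.01367/0.09 = 0.1518 m/d → t_A = 675/0.1518 = 4445 d
Zone B: v = q/n = 0.01367/0.09 = 0.1518 m/d → t_B = 700/0.1518 = 4610 d
Zone C: v = q/n = 0.01367/0.17 = 0.08039 m/d → t_C = 677/0.08039 = 8422 d
Total t = 4445 + 4610 + 8422 = 17480 d
   = 17480 / 365 = 47.9 yr

47.9 years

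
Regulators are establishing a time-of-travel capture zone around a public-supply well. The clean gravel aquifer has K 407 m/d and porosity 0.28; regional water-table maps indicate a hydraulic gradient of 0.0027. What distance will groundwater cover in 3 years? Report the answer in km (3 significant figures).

4.30 km

Darcy flux q = K·i = 407 × 0.0027 = 1.099 m/d
v_s = q/n_e = 1.099/0.28 = 3.925 m/d
T = 3 yr × 365 = 1095 d
L = v × T = 3.925 × 1095 = 4297 m
   = 4.30 km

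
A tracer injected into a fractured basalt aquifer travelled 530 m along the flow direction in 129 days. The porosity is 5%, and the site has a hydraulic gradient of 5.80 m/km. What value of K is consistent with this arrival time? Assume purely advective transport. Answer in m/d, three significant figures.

v = L / t = 530 / 129 = 4.109 m/d
K = v · n / i = 4.109 × 0.05 / 0.0058 = 35.4 m/d

35.4 m/d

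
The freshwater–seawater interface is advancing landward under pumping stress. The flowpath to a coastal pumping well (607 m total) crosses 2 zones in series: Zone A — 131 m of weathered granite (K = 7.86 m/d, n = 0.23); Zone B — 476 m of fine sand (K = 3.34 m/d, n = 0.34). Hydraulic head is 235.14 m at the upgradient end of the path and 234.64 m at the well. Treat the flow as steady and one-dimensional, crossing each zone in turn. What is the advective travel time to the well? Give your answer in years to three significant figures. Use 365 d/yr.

Total head drop ΔH = 235.14 − 234.64 = 0.50 m
Steady 1-D flow in series ⇒ the Darcy flux q is identical in every zone and the zone head losses add (resistances L/K in series).
Σ(L/K) = 131/7.86 + 476/3.34 = 16.67 + 142.5 = 159.2 d
q = ΔH / Σ(L/K) = 0.50 / 159.2 = 0.003141 m/d (same in every zone)
Zone A: v = q/n = 0.003141/0.23 = 0.01366 m/d → t_A = 131/0.01366 = 9592 d
Zone B: v = q/n = 0.003141/0.34 = 0.009238 m/d → t_B = 476/0.009238 = 51520 d
Total t = 9592 + 51520 = 61120 d
   = 61120 / 365 = 167 yr

167 years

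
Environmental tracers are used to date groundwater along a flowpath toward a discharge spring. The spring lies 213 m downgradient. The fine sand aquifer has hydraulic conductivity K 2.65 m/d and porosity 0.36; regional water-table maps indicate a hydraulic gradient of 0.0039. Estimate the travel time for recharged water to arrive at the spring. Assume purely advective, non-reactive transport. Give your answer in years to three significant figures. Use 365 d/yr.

q = Ki = 2.65 × 0.0039 = 0.01033 m/d
Average linear velocity = 0.01033 / 0.36 = 0.02871 m/d
t = L / v = 213 / 0.02871 = 7419 d
   = 7419 / 365 = 20.3 yr

20.3 years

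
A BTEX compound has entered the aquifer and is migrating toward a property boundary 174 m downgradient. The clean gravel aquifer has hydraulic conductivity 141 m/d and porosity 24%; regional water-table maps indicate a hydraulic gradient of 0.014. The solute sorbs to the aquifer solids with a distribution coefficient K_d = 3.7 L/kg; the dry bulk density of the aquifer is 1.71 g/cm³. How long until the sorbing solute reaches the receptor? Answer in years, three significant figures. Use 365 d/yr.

1.59 years

q = Ki = 141 × 0.014 = 1.974 m/d
v_s = q/n_e = 1.974/0.24 = 8.225 m/d
Retardation R = 1 + ρ_b·K_d/n = 1 + 1.71×3.7/0.24 = 27.36
Contaminant velocity v_c = v/R = 8.225/27.36 = 0.3006 m/d
t = L/v_c = 174/0.3006 = 578.9 d
   = 578.9/365 = 1.59 yr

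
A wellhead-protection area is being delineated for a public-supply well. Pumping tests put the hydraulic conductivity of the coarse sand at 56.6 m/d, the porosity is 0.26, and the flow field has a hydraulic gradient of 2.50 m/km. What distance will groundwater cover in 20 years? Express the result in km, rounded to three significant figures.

3.97 km

Specific discharge q = 56.6 × 0.0025 = 0.1415 m/d
v_s = q/n_e = 0.1415/0.26 = 0.5442 m/d
T = 20 yr × 365 = 7300 d
L = v × T = 0.5442 × 7300 = 3973 m
   = 3.97 km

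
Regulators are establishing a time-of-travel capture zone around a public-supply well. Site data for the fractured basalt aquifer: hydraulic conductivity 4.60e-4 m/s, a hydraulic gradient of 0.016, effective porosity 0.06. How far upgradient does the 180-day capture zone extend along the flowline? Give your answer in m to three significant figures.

1910 m

K = 4.60e-4 m/s × 86400 s/d = 39.74 m/d
Specific discharge q = 39.74 × 0.016 = 0.6359 m/d
v_s = q/n_e = 0.6359/0.06 = 10.60 m/d
L = v × T = 10.60 × 180 = 1908 m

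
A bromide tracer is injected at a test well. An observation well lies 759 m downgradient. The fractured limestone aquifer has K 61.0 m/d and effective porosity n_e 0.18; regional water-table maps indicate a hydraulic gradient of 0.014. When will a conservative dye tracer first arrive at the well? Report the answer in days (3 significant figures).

Specific discharge q = 61.0 × 0.014 = 0.8540 m/d
v_s = q/n_e = 0.8540/0.18 = 4.744 m/d
t = L / v = 759 / 4.744 = 160.0 d

160 days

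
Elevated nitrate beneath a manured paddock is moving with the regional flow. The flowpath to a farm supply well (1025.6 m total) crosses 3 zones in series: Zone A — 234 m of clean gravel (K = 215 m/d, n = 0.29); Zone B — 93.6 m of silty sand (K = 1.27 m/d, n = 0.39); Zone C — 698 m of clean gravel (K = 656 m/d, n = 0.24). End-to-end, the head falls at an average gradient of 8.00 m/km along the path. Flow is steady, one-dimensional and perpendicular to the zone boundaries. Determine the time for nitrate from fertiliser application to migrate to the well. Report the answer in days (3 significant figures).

2510 days

For zones in series the flux q is common to all zones; the equivalent conductivity is the harmonic (thickness-weighted) mean, K_eq = L_total / Σ(L_j/K_j).
Σ(L/K) = 234/215 + 93.6/1.27 + 698/656 = 1.088 + 73.70 + 1.064 = 75.85 d
K_eq = L_total / Σ(L/K) = 1025.6 / 75.85 = 13.52 m/d
q = K_eq · i = 13.52 × 0.0080 = 0.1082 m/d (same in every zone)
Zone A: v = q/n = 0.1082/0.29 = 0.3730 m/d → t_A = 234/0.3730 = 627.4 d
Zone B: v = q/n = 0.1082/0.39 = 0.2774 m/d → t_B = 93.6/0.2774 = 337.5 d
Zone C: v = q/n = 0.1082/0.24 = 0.4507 m/d → t_C = 698/0.4507 = 1549 d
Total t = 627.4 + 337.5 + 1549 = 2514 d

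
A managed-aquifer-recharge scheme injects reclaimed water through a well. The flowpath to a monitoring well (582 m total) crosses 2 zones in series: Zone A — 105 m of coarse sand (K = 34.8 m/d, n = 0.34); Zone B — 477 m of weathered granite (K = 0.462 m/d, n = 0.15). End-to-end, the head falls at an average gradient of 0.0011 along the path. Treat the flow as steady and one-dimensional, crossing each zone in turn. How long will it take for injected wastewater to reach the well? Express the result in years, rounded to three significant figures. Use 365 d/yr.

475 years

Continuity: the same q passes through each zone, so ΔH = q·Σ(L_j/K_j) — the zones act as resistances in series.
Σ(L/K) = 105/34.8 + 477/0.462 = 3.017 + 1032 = 1035 d
K_eq = L_total / Σ(L/K) = 582 / 1035 = 0.5621 m/d
q = K_eq · i = 0.5621 × 0.0011 = 6.183e-4 m/d (same in every zone)
Zone A: v = q/n = 6.183e-4/0.34 = 0.001818 m/d → t_A = 105/0.001818 = 57740 d
Zone B: v = q/n = 6.183e-4/0.15 = 0.004122 m/d → t_B = 477/0.004122 = 115700 d
Total t = 57740 + 115700 = 173500 d
   = 173500 / 365 = 475 yr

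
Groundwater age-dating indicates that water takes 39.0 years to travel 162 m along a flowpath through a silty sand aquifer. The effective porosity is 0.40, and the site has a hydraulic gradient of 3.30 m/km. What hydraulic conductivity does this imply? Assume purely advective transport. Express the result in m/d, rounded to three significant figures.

t = 39.0 years = 14240 d
v = L / t = 162 / 14240 = 0.01138 m/d
K = v · n / i = 0.01138 × 0.40 / 0.0033 = 1.38 m/d

1.38 m/d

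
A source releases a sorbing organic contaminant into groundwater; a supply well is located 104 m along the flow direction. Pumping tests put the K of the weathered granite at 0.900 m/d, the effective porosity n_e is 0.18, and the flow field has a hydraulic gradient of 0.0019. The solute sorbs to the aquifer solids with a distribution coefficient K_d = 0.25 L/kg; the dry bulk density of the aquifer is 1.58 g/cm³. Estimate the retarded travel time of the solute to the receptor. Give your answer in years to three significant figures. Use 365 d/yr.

95.8 years

q = Ki = 0.900 × 0.0019 = 0.001710 m/d
Seepage velocity v = q / n = 0.001710 / 0.18 = 0.009500 m/d
Retardation R = 1 + ρ_b·K_d/n = 1 + 1.58×0.25/0.18 = 3.194
Contaminant velocity v_c = v/R = 0.009500/3.194 = 0.002974 m/d
t = L/v_c = 104/0.002974 = 34970 d
   = 34970/365 = 95.8 yr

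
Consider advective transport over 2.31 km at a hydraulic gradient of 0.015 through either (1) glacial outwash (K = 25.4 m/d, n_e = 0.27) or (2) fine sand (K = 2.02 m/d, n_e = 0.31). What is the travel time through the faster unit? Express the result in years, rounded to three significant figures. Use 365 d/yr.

4.48 years

Unit 1 (glacial outwash): v = 25.4×0.015/0.27 = 1.411 m/d, t = 2310/1.411 = 1637 d
Unit 2 (fine sand): v = 2.02×0.015/0.31 = 0.09774 m/d, t = 2310/0.09774 = 23630 d
Faster: 1637 d / 365 = 4.48 yr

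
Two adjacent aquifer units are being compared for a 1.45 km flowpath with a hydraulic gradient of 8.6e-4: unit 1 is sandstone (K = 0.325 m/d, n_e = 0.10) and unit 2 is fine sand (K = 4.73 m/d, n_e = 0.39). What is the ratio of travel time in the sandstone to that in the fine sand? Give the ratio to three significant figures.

Unit 1 (sandstone): v = 0.325×8.6e-4/0.10 = 0.002795 m/d, t = 1450/0.002795 = 518800 d
Unit 2 (fine sand): v = 4.73×8.6e-4/0.39 = 0.01043 m/d, t = 1450/0.01043 = 139000 d
t(sandstone) / t(fine sand) = 518800/139000 = 3.73

3.73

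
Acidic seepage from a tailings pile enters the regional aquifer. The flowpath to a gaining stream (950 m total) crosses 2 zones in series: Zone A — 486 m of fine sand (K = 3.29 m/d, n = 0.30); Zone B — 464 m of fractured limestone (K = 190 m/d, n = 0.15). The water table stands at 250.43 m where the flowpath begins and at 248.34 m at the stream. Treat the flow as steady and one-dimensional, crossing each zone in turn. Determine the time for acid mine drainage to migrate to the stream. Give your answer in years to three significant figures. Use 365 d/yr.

42.4 years

Total head drop ΔH = 250.43 − 248.34 = 2.09 m
Continuity: the same q passes through each zone, so ΔH = q·Σ(L_j/K_j) — the zones act as resistances in series.
Σ(L/K) = 486/3.29 + 464/190 = 147.7 + 2.442 = 150.2 d
q = ΔH / Σ(L/K) = 2.09 / 150.2 = 0.01392 m/d (same in every zone)
Zone A: v = q/n = 0.01392/0.30 = 0.04639 m/d → t_A = 486/0.04639 = 10480 d
Zone B: v = q/n = 0.01392/0.15 = 0.09279 m/d → t_B = 464/0.09279 = 5001 d
Total t = 10480 + 5001 = 15480 d
   = 15480 / 365 = 42.4 yr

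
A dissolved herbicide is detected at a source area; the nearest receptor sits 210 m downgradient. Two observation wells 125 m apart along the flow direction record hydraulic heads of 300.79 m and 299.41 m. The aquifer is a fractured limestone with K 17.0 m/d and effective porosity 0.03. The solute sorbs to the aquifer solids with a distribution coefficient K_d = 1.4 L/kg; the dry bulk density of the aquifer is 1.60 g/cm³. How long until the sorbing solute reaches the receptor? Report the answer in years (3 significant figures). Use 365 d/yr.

Hydraulic gradient i = (300.79 − 299.41) / 125 = 1.38 / 125 = 0.01104
Darcy flux q = K·i = 17.0 × 0.01104 = 0.1877 m/d
v = Ki/n = 17.0·0.01104/0.03 = 6.256 m/d
Retardation R = 1 + ρ_b·K_d/n = 1 + 1.60×1.4/0.03 = 75.67
Contaminant velocity v_c = v/R = 6.256/75.67 = 0.08268 m/d
t = L/v_c = 210/0.08268 = 2540 d
   = 2540/365 = 6.96 yr

6.96 years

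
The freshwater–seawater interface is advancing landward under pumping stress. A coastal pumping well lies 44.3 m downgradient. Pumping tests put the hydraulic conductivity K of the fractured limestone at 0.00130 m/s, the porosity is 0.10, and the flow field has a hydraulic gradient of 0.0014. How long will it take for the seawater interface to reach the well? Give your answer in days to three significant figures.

28.2 days

K = 0.00130 m/s × 86400 s/d = 112.3 m/d
Specific discharge q = 112.3 × 0.0014 = 0.1572 m/d
v_s = q/n_e = 0.1572/0.10 = 1.572 m/d
t = L / v = 44.3 / 1.572 = 28.17 d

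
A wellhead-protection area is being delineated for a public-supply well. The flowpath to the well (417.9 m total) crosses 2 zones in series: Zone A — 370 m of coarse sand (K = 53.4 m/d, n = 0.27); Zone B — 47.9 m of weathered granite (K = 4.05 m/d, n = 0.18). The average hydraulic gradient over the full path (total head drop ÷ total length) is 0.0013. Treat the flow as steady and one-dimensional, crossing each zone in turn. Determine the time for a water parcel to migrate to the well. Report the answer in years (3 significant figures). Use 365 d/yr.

10.3 years

For zones in series the flux q is common to all zones; the equivalent conductivity is the harmonic (thickness-weighted) mean, K_eq = L_total / Σ(L_j/K_j).
Σ(L/K) = 370/53.4 + 47.9/4.05 = 6.929 + 11.83 = 18.76 d
K_eq = L_total / Σ(L/K) = 417.9 / 18.76 = 22.28 m/d
q = K_eq · i = 22.28 × 0.0013 = 0.02897 m/d (same in every zone)
Zone A: v = q/n = 0.02897/0.27 = 0.1073 m/d → t_A = 370/0.1073 = 3449 d
Zone B: v = q/n = 0.02897/0.18 = 0.1609 m/d → t_B = 47.9/0.1609 = 297.7 d
Total t = 3449 + 297.7 = 3747 d
   = 3747 / 365 = 10.3 yr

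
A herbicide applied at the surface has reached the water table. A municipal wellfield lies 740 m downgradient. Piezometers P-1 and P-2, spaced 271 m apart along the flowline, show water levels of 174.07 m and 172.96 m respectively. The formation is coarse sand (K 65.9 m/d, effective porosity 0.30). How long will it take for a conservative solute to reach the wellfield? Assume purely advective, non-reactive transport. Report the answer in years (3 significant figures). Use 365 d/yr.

2.25 years

Hydraulic gradient i = (174.07 − 172.96) / 271 = 1.11 / 271 = 0.004096
q = Ki = 65.9 × 0.004096 = 0.2699 m/d
Seepage velocity v = q / n = 0.2699 / 0.30 = 0.8997 m/d
t = L / v = 740 / 0.8997 = 822.5 d
   = 822.5 / 365 = 2.25 yr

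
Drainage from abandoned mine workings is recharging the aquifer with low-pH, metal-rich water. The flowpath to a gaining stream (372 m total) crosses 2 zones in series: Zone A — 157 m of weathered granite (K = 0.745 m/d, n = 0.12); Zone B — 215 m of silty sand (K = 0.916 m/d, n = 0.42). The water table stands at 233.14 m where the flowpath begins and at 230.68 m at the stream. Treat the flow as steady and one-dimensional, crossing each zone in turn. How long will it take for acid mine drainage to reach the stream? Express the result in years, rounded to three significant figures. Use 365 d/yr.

Total head drop ΔH = 233.14 − 230.68 = 2.46 m
Continuity: the same q passes through each zone, so ΔH = q·Σ(L_j/K_j) — the zones act as resistances in series.
Σ(L/K) = 157/0.745 + 215/0.916 = 210.7 + 234.7 = 445.5 d
q = ΔH / Σ(L/K) = 2.46 / 445.5 = 0.005522 m/d (same in every zone)
Zone A: v = q/n = 0.005522/0.12 = 0.04602 m/d → t_A = 157/0.04602 = 3412 d
Zone B: v = q/n = 0.005522/0.42 = 0.01315 m/d → t_B = 215/0.01315 = 16350 d
Total t = 3412 + 16350 = 19760 d
   = 19760 / 365 = 54.1 yr

54.1 years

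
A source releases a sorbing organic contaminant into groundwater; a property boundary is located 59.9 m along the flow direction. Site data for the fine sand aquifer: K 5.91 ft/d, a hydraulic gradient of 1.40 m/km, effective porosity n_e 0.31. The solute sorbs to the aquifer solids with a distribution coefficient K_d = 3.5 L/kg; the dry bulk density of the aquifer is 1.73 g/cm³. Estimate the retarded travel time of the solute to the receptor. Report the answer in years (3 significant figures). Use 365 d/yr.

414 years

K = 5.91 ft/d × 0.3048 = 1.801 m/d
q = Ki = 1.801 × 0.0014 = 0.002522 m/d
Seepage velocity v = q / n = 0.002522 / 0.31 = 0.008135 m/d
Retardation R = 1 + ρ_b·K_d/n = 1 + 1.73×3.5/0.31 = 20.53
Contaminant velocity v_c = v/R = 0.008135/20.53 = 3.962e-4 m/d
t = L/v_c = 59.9/3.962e-4 = 151200 d
   = 151200/365 = 414 yr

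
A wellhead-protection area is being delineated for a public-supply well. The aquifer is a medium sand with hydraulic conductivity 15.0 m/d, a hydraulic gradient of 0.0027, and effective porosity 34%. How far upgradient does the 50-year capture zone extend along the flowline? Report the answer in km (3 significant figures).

2.17 km

Darcy flux q = K·i = 15.0 × 0.0027 = 0.04050 m/d
Seepage velocity v = q / n = 0.04050 / 0.34 = 0.1191 m/d
T = 50 yr × 365 = 18250 d
L = v × T = 0.1191 × 18250 = 2174 m
   = 2.17 km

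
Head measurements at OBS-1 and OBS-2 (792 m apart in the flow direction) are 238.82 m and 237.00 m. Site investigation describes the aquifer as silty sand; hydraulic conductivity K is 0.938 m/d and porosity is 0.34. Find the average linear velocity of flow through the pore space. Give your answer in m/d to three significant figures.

Hydraulic gradient i = (238.82 − 237.00) / 792 = 1.82 / 792 = 0.002298
Darcy flux q = K·i = 0.938 × 0.002298 = 0.002156 m/d
Average linear velocity = 0.002156 / 0.34 = 0.006340 m/d

0.00634 m/d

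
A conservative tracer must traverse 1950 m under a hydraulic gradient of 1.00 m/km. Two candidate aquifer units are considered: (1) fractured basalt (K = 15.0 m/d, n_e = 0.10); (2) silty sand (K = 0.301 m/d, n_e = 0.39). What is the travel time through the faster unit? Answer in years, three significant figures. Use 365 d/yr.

Unit 1 (fractured basalt): v = 15.0×0.0010/0.10 = 0.1500 m/d, t = 1950/0.1500 = 13000 d
Unit 2 (silty sand): v = 0.301×0.0010/0.39 = 7.718e-4 m/d, t = 1950/7.718e-4 = 2.527e6 d
Faster: 13000 d / 365 = 35.6 yr

35.6 years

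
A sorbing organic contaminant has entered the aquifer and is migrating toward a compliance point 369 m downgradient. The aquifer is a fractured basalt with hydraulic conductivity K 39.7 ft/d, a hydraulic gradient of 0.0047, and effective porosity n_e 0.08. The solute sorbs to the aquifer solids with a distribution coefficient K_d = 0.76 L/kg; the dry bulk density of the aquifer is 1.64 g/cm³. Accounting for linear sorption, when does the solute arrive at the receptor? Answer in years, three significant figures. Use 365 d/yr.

23.6 years

K = 39.7 ft/d × 0.3048 = 12.10 m/d
Specific discharge q = 12.10 × 0.0047 = 0.05687 m/d
Average linear velocity = 0.05687 / 0.08 = 0.7109 m/d
Retardation R = 1 + ρ_b·K_d/n = 1 + 1.64×0.76/0.08 = 16.58
Contaminant velocity v_c = v/R = 0.7109/16.58 = 0.04288 m/d
t = L/v_c = 369/0.04288 = 8606 d
   = 8606/365 = 23.6 yr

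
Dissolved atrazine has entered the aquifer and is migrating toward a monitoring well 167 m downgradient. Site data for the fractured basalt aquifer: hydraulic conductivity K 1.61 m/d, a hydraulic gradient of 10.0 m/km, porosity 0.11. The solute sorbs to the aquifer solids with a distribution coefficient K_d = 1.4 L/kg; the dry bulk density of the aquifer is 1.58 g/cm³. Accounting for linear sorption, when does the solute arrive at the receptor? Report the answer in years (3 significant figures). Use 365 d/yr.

66.0 years

Darcy flux q = K·i = 1.61 × 0.010 = 0.01610 m/d
Seepage velocity v = q / n = 0.01610 / 0.11 = 0.1464 m/d
Retardation R = 1 + ρ_b·K_d/n = 1 + 1.58×1.4/0.11 = 21.11
Contaminant velocity v_c = v/R = 0.1464/21.11 = 0.006934 m/d
t = L/v_c = 167/0.006934 = 24090 d
   = 24090/365 = 66.0 yr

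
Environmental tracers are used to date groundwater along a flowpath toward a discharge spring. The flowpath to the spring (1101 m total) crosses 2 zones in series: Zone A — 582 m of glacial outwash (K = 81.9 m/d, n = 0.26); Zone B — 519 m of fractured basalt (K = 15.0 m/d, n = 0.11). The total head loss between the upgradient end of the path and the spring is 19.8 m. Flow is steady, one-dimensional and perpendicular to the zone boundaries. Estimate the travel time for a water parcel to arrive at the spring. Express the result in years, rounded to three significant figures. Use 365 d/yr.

1.20 years

Continuity: the same q passes through each zone, so ΔH = q·Σ(L_j/K_j) — the zones act as resistances in series.
Σ(L/K) = 582/81.9 + 519/15.0 = 7.106 + 34.60 = 41.71 d
q = ΔH / Σ(L/K) = 19.8 / 41.71 = 0.4747 m/d (same in every zone)
Zone A: v = q/n = 0.4747/0.26 = 1.826 m/d → t_A = 582/1.826 = 318.7 d
Zone B: v = q/n = 0.4747/0.11 = 4.316 m/d → t_B = 519/4.316 = 120.3 d
Total t = 318.7 + 120.3 = 439.0 d
   = 439.0 / 365 = 1.20 yr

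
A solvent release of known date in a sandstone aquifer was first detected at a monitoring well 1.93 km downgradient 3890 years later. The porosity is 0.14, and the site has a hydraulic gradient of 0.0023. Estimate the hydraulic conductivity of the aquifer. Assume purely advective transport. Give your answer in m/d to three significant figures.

0.0827 m/d

t = 3890 years = 1.420e6 d
L = 1.93 km = 1930 m
v = L / t = 1930 / 1.420e6 = 0.001359 m/d
K = v · n / i = 0.001359 × 0.14 / 0.0023 = 0.0827 m/d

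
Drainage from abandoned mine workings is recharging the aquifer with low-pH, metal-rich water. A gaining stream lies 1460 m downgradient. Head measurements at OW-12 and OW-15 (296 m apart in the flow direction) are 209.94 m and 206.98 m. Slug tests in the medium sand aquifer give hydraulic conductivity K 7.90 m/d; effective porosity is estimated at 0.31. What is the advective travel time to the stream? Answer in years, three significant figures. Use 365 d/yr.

15.7 years

Hydraulic gradient i = (209.94 − 206.98) / 296 = 2.96 / 296 = 0.01000
Darcy flux q = K·i = 7.90 × 0.01000 = 0.07900 m/d
Average linear velocity = 0.07900 / 0.31 = 0.2548 m/d
t = L / v = 1460 / 0.2548 = 5729 d
   = 5729 / 365 = 15.7 yr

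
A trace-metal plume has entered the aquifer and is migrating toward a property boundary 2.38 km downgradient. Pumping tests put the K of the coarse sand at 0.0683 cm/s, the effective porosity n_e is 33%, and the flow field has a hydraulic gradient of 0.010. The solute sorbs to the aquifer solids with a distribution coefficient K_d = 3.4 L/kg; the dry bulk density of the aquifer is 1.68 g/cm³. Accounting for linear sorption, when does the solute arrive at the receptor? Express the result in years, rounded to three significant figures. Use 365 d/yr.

K = 0.0683 cm/s × 864 = 59.01 m/d
Specific discharge q = 59.01 × 0.010 = 0.5901 m/d
Seepage velocity v = q / n = 0.5901 / 0.33 = 1.788 m/d
Retardation R = 1 + ρ_b·K_d/n = 1 + 1.68×3.4/0.33 = 18.31
Contaminant velocity v_c = v/R = 1.788/18.31 = 0.09767 m/d
L = 2.38 km = 2380 m
t = L/v_c = 2380/0.09767 = 24370 d
   = 24370/365 = 66.8 yr

66.8 years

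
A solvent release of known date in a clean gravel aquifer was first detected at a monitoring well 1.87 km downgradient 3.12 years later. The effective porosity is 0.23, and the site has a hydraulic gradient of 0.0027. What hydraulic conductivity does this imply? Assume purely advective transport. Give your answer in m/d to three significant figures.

140 m/d

t = 3.12 years = 1139 d
L = 1.87 km = 1870 m
v = L / t = 1870 / 1139 = 1.642 m/d
K = v · n / i = 1.642 × 0.23 / 0.0027 = 140 m/d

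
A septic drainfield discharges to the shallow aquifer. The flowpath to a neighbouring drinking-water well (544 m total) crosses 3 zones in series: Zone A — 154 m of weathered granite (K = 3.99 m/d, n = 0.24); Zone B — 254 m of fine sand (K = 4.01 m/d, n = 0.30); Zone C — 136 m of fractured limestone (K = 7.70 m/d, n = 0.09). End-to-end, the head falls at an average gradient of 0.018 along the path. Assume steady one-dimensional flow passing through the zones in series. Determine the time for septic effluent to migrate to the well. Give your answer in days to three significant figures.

1530 days

For zones in series the flux q is common to all zones; the equivalent conductivity is the harmonic (thickness-weighted) mean, K_eq = L_total / Σ(L_j/K_j).
Σ(L/K) = 154/3.99 + 254/4.01 + 136/7.70 = 38.60 + 63.34 + 17.66 = 119.6 d
K_eq = L_total / Σ(L/K) = 544 / 119.6 = 4.548 m/d
q = K_eq · i = 4.548 × 0.018 = 0.08187 m/d (same in every zone)
Zone A: v = q/n = 0.08187/0.24 = 0.3411 m/d → t_A = 154/0.3411 = 451.4 d
Zone B: v = q/n = 0.08187/0.30 = 0.2729 m/d → t_B = 254/0.2729 = 930.7 d
Zone C: v = q/n = 0.08187/0.09 = 0.9097 m/d → t_C = 136/0.9097 = 149.5 d
Total t = 451.4 + 930.7 + 149.5 = 1532 d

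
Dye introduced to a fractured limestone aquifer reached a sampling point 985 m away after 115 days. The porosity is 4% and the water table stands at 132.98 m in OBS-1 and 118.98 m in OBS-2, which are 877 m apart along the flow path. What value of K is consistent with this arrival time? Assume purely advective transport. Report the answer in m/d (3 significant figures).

Hydraulic gradient i = (132.98 − 118.98) / 877 = 14.00 / 877 = 0.01596
v = L / t = 985 / 115 = 8.565 m/d
K = v · n / i = 8.565 × 0.04 / 0.01596 = 21.5 m/d

21.5 m/d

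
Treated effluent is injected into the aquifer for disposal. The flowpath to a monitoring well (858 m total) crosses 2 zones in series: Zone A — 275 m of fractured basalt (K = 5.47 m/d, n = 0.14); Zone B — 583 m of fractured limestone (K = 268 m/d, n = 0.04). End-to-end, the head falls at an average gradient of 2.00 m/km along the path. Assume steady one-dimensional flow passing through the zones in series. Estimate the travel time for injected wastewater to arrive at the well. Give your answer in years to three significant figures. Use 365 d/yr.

5.18 years

Continuity: the same q passes through each zone, so ΔH = q·Σ(L_j/K_j) — the zones act as resistances in series.
Σ(L/K) = 275/5.47 + 583/268 = 50.27 + 2.175 = 52.45 d
K_eq = L_total / Σ(L/K) = 858 / 52.45 = 16.36 m/d
q = K_eq · i = 16.36 × 0.0020 = 0.03272 m/d (same in every zone)
Zone A: v = q/n = 0.03272/0.14 = 0.2337 m/d → t_A = 275/0.2337 = 1177 d
Zone B: v = q/n = 0.03272/0.04 = 0.8179 m/d → t_B = 583/0.8179 = 712.8 d
Total t = 1177 + 712.8 = 1890 d
   = 1890 / 365 = 5.18 yr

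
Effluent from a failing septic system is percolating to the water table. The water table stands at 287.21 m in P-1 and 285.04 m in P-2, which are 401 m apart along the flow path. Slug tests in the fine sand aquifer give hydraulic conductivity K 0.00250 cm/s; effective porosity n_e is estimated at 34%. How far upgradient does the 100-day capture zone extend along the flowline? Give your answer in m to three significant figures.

Hydraulic gradient i = (287.21 − 285.04) / 401 = 2.17 / 401 = 0.005411
K = 0.00250 cm/s × 864 = 2.160 m/d
Darcy flux q = K·i = 2.160 × 0.005411 = 0.01169 m/d
v_s = q/n_e = 0.01169/0.34 = 0.03438 m/d
L = v × T = 0.03438 × 100 = 3.438 m

3.44 m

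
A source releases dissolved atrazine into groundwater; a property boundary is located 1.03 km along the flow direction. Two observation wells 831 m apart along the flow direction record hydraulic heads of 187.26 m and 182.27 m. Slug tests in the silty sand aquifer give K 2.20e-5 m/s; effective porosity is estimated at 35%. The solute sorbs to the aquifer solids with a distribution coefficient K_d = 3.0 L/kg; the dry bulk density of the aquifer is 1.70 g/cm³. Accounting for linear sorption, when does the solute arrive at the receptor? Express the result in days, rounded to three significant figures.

Hydraulic gradient i = (187.26 − 182.27) / 831 = 4.99 / 831 = 0.006005
K = 2.20e-5 m/s × 86400 s/d = 1.901 m/d
Darcy flux q = K·i = 1.901 × 0.006005 = 0.01141 m/d
v_s = q/n_e = 0.01141/0.35 = 0.03261 m/d
Retardation R = 1 + ρ_b·K_d/n = 1 + 1.70×3.0/0.35 = 15.57
Contaminant velocity v_c = v/R = 0.03261/15.57 = 0.002094 m/d
L = 1.03 km = 1030 m
t = L/v_c = 1030/0.002094 = 491800 d

492000 days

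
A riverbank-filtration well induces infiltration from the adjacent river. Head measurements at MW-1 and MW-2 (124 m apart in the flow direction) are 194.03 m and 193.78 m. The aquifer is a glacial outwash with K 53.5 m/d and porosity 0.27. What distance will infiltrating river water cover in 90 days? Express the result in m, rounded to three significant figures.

Hydraulic gradient i = (194.03 − 193.78) / 124 = 0.25 / 124 = 0.002016
q = Ki = 53.5 × 0.002016 = 0.1079 m/d
Seepage velocity v = q / n = 0.1079 / 0.27 = 0.3995 m/d
L = v × T = 0.3995 × 90 = 35.95 m

36.0 m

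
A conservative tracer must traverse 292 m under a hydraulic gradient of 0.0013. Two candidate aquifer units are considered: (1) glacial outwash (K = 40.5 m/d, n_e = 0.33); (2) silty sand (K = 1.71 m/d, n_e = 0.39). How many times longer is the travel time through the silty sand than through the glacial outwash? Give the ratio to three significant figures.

28.0

Unit 1 (glacial outwash): v = 40.5×0.0013/0.33 = 0.1595 m/d, t = 292/0.1595 = 1830 d
Unit 2 (silty sand): v = 1.71×0.0013/0.39 = 0.005700 m/d, t = 292/0.005700 = 51230 d
t(silty sand) / t(glacial outwash) = 51230/1830 = 28.0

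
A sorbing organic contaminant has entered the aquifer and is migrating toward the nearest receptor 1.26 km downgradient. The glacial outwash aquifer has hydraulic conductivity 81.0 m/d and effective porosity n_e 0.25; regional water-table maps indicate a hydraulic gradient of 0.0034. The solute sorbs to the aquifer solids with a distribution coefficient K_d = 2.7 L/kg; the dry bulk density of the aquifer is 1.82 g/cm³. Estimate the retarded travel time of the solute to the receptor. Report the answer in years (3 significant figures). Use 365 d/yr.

64.7 years

q = Ki = 81.0 × 0.0034 = 0.2754 m/d
v_s = q/n_e = 0.2754/0.25 = 1.102 m/d
Retardation R = 1 + ρ_b·K_d/n = 1 + 1.82×2.7/0.25 = 20.66
Contaminant velocity v_c = v/R = 1.102/20.66 = 0.05333 m/d
L = 1.26 km = 1260 m
t = L/v_c = 1260/0.05333 = 23630 d
   = 23630/365 = 64.7 yr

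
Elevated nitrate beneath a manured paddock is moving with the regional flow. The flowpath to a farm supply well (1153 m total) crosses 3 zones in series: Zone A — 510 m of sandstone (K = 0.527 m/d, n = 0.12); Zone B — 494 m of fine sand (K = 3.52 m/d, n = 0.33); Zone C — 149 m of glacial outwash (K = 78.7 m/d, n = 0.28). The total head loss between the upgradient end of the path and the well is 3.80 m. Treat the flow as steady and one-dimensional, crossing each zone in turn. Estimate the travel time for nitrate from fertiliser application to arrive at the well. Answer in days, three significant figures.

Continuity: the same q passes through each zone, so ΔH = q·Σ(L_j/K_j) — the zones act as resistances in series.
Σ(L/K) = 510/0.527 + 494/3.52 + 149/78.7 = 967.7 + 140.3 + 1.893 = 1110 d
q = ΔH / Σ(L/K) = 3.80 / 1110 = 0.003423 m/d (same in every zone)
Zone A: v = q/n = 0.003423/0.12 = 0.02853 m/d → t_A = 510/0.02853 = 17880 d
Zone B: v = q/n = 0.003423/0.33 = 0.01037 m/d → t_B = 494/0.01037 = 47620 d
Zone C: v = q/n = 0.003423/0.28 = 0.01223 m/d → t_C = 149/0.01223 = 12190 d
Total t = 17880 + 47620 + 12190 = 77680 d

77700 days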